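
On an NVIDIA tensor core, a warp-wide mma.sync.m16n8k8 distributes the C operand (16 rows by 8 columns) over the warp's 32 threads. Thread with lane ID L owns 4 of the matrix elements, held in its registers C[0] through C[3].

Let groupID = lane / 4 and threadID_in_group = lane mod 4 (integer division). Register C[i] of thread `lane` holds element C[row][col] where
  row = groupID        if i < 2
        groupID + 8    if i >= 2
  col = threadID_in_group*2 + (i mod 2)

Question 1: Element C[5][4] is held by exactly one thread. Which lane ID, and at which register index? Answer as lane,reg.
r=5->g=5,rb=0  c=4->t=2,b0=0
L=5*4+2=22  i=0*2+0=0

22,0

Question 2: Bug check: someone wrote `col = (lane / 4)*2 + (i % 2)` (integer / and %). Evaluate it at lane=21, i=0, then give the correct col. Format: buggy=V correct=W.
`(lane / 4)*2 + (i % 2)`[21,0]→10
lane 21→21/4=5, 21 mod 4=1
i=0  r:5+0→5  c:2·1+0→2
col: 10 vs 2

buggy=10 correct=2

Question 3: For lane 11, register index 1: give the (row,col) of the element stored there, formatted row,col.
lane 11=>11/4=2, 11 mod 4=3
i=1  r:2+0=>2  c:2·3+1=>7

2,7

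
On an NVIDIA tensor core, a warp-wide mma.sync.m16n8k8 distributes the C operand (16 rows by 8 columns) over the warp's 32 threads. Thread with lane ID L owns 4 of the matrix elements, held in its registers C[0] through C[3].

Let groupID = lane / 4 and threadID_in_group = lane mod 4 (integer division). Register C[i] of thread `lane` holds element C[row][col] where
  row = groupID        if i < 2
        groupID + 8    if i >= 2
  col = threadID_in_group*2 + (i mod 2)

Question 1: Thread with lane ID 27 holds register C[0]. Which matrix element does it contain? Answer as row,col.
lane 27: g=6 (27/4), t=3 (27%4)
i=0: r=6+0=6, c=3*2+0=6

6,6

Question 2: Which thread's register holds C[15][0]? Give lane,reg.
r=15⇒gr=7,Rb=1  c=0⇒th=0,odd=0
L=7*4+0=28  i=1*2+0=2

28,2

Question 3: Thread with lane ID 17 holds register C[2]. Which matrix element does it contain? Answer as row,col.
12,2

L=17→G=17>>2=4, T=17&3=1
[2]→row 4+8=12  col 1·2+0=2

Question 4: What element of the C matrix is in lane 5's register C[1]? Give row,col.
lane 5→5/4=1, 5 mod 4=1
i=1  r:1+0→1  c:2·1+1→3

1,3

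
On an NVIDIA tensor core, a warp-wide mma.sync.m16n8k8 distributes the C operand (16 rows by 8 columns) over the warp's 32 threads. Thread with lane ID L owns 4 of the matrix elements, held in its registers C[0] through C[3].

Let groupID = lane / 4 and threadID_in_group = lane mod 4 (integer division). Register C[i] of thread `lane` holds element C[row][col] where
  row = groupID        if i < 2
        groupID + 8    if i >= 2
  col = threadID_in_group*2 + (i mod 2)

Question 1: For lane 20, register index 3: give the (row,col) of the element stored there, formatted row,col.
13,1

lane 20: grp=5 (20/4), tig=0 (20%4)
i=3: r=5+8=13, c=0*2+1=1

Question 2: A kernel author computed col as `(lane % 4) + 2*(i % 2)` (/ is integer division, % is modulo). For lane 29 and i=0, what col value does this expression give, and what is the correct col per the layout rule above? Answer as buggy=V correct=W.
buggy=1 correct=2

`(lane % 4) + 2*(i % 2)`[29,0]->1
lane 29->29/4=7, 29 mod 4=1
i=0  r:7+0->7  c:2·1+0->2
col: 1 vs 2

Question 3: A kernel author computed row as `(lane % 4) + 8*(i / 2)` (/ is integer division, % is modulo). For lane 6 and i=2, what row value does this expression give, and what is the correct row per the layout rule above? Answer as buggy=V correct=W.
buggy=10 correct=9

`(lane % 4) + 8*(i / 2)`[6,2]->10
lane 6: gid=1 (6/4), tid=2 (6%4)
i=2: r=1+8=9, c=2*2+0=4
row: 10 vs 9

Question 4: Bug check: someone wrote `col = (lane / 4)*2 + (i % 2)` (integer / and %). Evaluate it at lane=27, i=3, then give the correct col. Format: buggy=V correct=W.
`(lane / 4)*2 + (i % 2)`[27,3]→13
27: G=6,T=3
[3] (6+8,3*2+1) = (14,7)
col: 13 vs 7

buggy=13 correct=7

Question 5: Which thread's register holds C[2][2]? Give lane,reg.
9,0

r: 2->gid=2,r8=0  c: 2->tid=1,i&1=0
L=2*4+1=9  i=0*2+0=0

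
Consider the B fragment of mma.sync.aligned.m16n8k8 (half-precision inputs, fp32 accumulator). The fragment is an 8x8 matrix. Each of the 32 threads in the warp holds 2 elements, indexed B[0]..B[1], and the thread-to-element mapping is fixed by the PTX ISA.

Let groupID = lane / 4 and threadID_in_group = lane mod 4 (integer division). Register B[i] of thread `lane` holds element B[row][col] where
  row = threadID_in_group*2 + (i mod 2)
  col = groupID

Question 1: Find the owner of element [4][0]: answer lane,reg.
c=0⇒gr=0  r=4⇒th=2,odd=0
L=0*4+2=2  i=0=0

2,0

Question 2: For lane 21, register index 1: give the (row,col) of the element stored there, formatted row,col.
3,5

lane 21→21/4=5, 21 mod 4=1
i=1  r:2·1+1→3  c:5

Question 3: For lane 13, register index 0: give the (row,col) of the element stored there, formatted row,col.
2,3

13: gid=3,tid=1
[0] (1*2+0,3) = (2,3)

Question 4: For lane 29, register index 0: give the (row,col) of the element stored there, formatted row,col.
2,7

L=29->g=29>>2=7, t=29&3=1
[0]->row 1·2+0=2  col g=7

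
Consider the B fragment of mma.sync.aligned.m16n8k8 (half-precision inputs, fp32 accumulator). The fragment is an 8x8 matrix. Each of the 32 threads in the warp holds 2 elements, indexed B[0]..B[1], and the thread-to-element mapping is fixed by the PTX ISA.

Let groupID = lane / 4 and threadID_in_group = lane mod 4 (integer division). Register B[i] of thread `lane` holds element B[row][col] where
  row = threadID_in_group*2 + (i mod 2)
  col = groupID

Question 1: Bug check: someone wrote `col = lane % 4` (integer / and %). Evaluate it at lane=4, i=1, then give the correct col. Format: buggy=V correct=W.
buggy=0 correct=1

`lane % 4`[4,1]=>0
lane 4=>4/4=1, 4 mod 4=0
i=1  r:2·0+1=>1  c:1
col: 0 vs 1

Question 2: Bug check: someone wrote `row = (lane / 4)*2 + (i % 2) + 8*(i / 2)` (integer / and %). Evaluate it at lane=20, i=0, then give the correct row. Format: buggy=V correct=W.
buggy=10 correct=0

`(lane / 4)*2 + (i % 2) + 8*(i / 2)`[20,0]=>10
lane 20=>20/4=5, 20 mod 4=0
i=0  r:2·0+0=>0  c:5
row: 10 vs 0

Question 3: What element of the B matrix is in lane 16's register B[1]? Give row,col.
lane 16->16/4=4, 16 mod 4=0
i=1  r:2·0+1->1  c:4

1,4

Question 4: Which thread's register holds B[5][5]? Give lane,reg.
c=5->g=5  r=5->t=2,b0=1
L=5*4+2=22  i=1=1

22,1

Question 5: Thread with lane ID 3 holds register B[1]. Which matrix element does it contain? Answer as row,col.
lane 3=>3/4=0, 3 mod 4=3
i=1  r:2·3+1=>7  c:0

7,0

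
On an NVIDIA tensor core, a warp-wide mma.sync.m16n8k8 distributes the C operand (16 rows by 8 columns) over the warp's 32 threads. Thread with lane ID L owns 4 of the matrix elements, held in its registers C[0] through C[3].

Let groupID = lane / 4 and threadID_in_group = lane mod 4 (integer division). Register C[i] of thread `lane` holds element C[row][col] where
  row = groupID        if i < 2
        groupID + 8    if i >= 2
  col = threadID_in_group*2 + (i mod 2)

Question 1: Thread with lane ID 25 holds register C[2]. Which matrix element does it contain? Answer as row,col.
14,2

lane 25: G=6 (25/4), T=1 (25%4)
i=2: r=6+8=14, c=1*2+0=2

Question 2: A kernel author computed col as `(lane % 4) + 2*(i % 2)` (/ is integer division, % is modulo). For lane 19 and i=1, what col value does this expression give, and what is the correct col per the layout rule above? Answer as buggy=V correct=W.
buggy=5 correct=7

`(lane % 4) + 2*(i % 2)`[19,1]->5
L=19->gid=19>>2=4, tid=19&3=3
[1]->row 4+0=4  col 3·2+1=7
col: 5 vs 7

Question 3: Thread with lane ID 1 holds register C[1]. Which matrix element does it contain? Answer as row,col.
lane 1: grp=0 (1/4), tig=1 (1%4)
i=1: r=0+0=0, c=1*2+1=3

0,3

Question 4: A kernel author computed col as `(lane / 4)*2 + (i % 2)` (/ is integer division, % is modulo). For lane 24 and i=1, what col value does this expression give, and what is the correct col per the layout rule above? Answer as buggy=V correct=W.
buggy=13 correct=1

`(lane / 4)*2 + (i % 2)`[24,1]→13
lane 24→24/4=6, 24 mod 4=0
i=1  r:6+0→6  c:2·0+1→1
col: 13 vs 1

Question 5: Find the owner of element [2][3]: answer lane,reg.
9,1

r:2=>grp=2,rB=0  c:3=>tig=1,lo=1
L=2*4+1=9  i=0*2+1=1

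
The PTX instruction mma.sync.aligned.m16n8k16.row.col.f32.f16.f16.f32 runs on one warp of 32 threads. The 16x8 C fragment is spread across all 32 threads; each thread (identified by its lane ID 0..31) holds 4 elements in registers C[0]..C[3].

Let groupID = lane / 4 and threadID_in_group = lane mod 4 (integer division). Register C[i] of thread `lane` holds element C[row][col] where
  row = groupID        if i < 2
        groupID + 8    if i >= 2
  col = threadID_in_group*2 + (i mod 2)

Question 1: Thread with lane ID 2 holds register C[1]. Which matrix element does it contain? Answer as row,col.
lane 2: G=0 (2/4), T=2 (2%4)
i=1: r=0+0=0, c=2*2+1=5

0,5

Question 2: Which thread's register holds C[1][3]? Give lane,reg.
5,1

r=1->g=1,rb=0  c=3->t=1,b0=1
L=1*4+1=5  i=0*2+1=1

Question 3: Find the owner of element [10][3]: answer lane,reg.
9,3

r=10->g=2,rb=1  c=3->t=1,b0=1
L=2*4+1=9  i=1*2+1=3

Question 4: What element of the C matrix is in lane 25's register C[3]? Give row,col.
25: grp=6,tig=1
[3] (6+8,1*2+1) = (14,3)

14,3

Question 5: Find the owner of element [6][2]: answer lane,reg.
25,0

r:6=>grp=6,rB=0  c:2=>tig=1,lo=0
L=6*4+1=25  i=0*2+0=0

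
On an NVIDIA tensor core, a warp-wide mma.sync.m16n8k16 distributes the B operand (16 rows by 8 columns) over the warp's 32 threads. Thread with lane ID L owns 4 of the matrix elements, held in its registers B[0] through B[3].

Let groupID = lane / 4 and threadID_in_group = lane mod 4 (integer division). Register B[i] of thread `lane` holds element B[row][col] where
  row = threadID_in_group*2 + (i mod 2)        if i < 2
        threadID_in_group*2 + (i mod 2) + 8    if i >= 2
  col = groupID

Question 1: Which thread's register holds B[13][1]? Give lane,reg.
c=1->g=1  r=13->rb=1,t=2,b0=1
L=1*4+2=6  i=1*2+1=3

6,3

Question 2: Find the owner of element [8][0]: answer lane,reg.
0,2

c=0→G=0  r=8→rhi=1,T=0,p=0
L=0*4+0=0  i=1*2+0=2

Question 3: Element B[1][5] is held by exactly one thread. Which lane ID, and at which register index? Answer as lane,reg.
c:5=>grp=5  r:1=>rB=0,tig=0,lo=1
L=5*4+0=20  i=0*2+1=1

20,1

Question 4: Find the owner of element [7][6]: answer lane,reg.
c:6=>grp=6  r:7=>rB=0,tig=3,lo=1
L=6*4+3=27  i=0*2+1=1

27,1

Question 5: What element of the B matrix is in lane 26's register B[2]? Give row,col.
12,6

lane 26->26/4=6, 26 mod 4=2
i=2  r:2·2+0+8->12  c:6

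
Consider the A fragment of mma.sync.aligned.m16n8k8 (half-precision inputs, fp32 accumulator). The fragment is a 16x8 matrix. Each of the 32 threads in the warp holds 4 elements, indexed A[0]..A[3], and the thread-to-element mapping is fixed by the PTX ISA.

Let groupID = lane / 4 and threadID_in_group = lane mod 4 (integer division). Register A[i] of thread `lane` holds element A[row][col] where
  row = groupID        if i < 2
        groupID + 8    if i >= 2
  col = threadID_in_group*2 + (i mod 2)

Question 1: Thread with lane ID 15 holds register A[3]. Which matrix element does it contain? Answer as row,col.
11,7

lane 15: grp=3 (15/4), tig=3 (15%4)
i=3: r=3+8=11, c=3*2+1=7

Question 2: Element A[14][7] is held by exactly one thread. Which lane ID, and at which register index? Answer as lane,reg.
27,3

r=14→G=6,rhi=1  c=7→T=3,p=1
L=6*4+3=27  i=1*2+1=3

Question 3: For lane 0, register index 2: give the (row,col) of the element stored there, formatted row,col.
8,0

lane 0→0/4=0, 0 mod 4=0
i=2  r:0+8→8  c:2·0+0→0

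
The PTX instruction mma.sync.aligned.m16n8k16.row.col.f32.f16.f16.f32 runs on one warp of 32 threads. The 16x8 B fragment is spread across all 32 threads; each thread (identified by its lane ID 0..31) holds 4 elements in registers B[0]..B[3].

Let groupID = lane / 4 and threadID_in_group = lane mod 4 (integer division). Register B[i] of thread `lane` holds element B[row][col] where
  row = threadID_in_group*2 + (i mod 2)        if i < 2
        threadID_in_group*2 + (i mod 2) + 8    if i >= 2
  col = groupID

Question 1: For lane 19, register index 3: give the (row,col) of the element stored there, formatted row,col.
19: grp=4,tig=3
[3] (3*2+1+8,4) = (15,4)

15,4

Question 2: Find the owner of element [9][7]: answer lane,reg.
28,3

c=7→G=7  r=9→rhi=1,T=0,p=1
L=7*4+0=28  i=1*2+1=3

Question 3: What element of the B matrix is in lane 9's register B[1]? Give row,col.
3,2

L=9->gid=9>>2=2, tid=9&3=1
[1]->row 1·2+1+0=3  col gid=2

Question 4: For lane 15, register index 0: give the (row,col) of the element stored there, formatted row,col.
L=15=>grp=15>>2=3, tig=15&3=3
[0]=>row 3·2+0+0=6  col grp=3

6,3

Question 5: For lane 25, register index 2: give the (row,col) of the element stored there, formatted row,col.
25: gr=6,th=1
[2] (1*2+0+8,6) = (10,6)

10,6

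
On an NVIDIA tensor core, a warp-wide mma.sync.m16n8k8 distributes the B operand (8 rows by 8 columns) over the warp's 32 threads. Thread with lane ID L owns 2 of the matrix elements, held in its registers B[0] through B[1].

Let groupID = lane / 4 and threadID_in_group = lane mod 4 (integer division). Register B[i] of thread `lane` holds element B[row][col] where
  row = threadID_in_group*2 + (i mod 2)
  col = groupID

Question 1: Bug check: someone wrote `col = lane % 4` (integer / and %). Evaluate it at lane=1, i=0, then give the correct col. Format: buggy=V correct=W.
buggy=1 correct=0

`lane % 4`[1,0]->1
lane 1->1/4=0, 1 mod 4=1
i=0  r:2·1+0->2  c:0
col: 1 vs 0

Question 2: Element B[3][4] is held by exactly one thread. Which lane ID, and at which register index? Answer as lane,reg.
17,1

c: 4->gid=4  r: 3->tid=1,i&1=1
L=4*4+1=17  i=1=1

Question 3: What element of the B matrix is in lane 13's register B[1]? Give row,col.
3,3

lane 13->13/4=3, 13 mod 4=1
i=1  r:2·1+1->3  c:3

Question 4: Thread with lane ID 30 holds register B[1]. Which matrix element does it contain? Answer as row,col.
L=30->gid=30>>2=7, tid=30&3=2
[1]->row 2·2+1=5  col gid=7

5,7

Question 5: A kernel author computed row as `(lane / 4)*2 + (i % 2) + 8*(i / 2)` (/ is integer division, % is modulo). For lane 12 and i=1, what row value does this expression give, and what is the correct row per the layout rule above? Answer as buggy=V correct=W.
`(lane / 4)*2 + (i % 2) + 8*(i / 2)`[12,1]->7
lane 12: gid=3 (12/4), tid=0 (12%4)
i=1: r=0*2+1=1, c=gid=3
row: 7 vs 1

buggy=7 correct=1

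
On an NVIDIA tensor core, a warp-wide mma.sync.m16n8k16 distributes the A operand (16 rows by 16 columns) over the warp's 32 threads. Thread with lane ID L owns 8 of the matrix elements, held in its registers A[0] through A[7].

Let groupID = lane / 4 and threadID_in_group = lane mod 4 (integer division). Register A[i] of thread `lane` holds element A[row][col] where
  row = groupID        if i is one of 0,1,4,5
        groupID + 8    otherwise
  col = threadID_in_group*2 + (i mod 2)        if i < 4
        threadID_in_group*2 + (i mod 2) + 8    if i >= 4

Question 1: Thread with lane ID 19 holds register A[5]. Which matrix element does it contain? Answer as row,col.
lane 19⇒19/4=4, 19 mod 4=3
i=5  r:4+0⇒4  c:2·3+1+8⇒15

4,15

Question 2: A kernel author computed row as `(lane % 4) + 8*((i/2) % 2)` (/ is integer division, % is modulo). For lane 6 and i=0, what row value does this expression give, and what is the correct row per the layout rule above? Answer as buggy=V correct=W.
`(lane % 4) + 8*((i/2) % 2)`[6,0]=>2
L=6=>grp=6>>2=1, tig=6&3=2
[0]=>row 1+0=1  col 2·2+0+0=4
row: 2 vs 1

buggy=2 correct=1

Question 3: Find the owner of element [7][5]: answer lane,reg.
r:7=>grp=7,rB=0  c:5=>cB=0,tig=2,lo=1
L=7*4+2=30  i=0*4+0*2+1=1

30,1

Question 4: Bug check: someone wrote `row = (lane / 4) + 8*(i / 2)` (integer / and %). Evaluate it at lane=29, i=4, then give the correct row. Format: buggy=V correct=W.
`(lane / 4) + 8*(i / 2)`[29,4]→23
29: G=7,T=1
[4] (7+0,1*2+0+8) = (7,10)
row: 23 vs 7

buggy=23 correct=7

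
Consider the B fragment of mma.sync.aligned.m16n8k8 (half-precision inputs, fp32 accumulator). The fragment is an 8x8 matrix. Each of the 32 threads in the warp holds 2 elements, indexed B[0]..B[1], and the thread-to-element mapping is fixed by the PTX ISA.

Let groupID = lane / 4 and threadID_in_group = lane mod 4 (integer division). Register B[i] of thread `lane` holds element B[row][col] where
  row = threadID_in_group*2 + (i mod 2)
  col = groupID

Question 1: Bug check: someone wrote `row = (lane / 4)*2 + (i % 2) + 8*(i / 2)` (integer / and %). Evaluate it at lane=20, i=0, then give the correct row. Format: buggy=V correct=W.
buggy=10 correct=0

`(lane / 4)*2 + (i % 2) + 8*(i / 2)`[20,0]→10
lane 20: G=5 (20/4), T=0 (20%4)
i=0: r=0*2+0=0, c=G=5
row: 10 vs 0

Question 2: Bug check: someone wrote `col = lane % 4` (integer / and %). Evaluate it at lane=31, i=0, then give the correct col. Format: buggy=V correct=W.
`lane % 4`[31,0]->3
lane 31->31/4=7, 31 mod 4=3
i=0  r:2·3+0->6  c:7
col: 3 vs 7

buggy=3 correct=7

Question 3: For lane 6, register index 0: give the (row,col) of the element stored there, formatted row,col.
L=6->gid=6>>2=1, tid=6&3=2
[0]->row 2·2+0=4  col gid=1

4,1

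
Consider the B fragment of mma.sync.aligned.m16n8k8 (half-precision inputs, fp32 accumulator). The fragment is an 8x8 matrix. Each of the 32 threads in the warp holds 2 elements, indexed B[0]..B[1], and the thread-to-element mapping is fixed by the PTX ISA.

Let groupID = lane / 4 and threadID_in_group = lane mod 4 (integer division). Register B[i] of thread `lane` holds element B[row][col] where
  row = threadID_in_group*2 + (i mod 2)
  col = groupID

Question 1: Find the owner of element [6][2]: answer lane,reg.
11,0

c: 2->gid=2  r: 6->tid=3,i&1=0
L=2*4+3=11  i=0=0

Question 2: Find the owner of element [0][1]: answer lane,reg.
4,0

c=1⇒gr=1  r=0⇒th=0,odd=0
L=1*4+0=4  i=0=0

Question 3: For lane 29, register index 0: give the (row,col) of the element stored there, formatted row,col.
2,7

lane 29: gid=7 (29/4), tid=1 (29%4)
i=0: r=1*2+0=2, c=gid=7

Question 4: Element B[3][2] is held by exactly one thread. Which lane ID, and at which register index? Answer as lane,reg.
9,1

c:2=>grp=2  r:3=>tig=1,lo=1
L=2*4+1=9  i=1=1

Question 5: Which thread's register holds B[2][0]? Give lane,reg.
1,0

c:0=>grp=0  r:2=>tig=1,lo=0
L=0*4+1=1  i=0=0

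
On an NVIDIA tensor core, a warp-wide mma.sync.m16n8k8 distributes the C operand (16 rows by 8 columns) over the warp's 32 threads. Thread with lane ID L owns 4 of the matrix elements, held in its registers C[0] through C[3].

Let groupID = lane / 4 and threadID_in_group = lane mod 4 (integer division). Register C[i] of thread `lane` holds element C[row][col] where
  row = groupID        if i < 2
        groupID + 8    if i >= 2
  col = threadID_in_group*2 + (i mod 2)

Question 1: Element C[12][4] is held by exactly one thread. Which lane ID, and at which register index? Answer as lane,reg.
18,2

r: 12->gid=4,r8=1  c: 4->tid=2,i&1=0
L=4*4+2=18  i=1*2+0=2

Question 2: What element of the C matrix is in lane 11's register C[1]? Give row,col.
2,7

lane 11->11/4=2, 11 mod 4=3
i=1  r:2+0->2  c:2·3+1->7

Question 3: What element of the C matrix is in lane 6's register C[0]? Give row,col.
1,4

6: g=1,t=2
[0] (1+0,2*2+0) = (1,4)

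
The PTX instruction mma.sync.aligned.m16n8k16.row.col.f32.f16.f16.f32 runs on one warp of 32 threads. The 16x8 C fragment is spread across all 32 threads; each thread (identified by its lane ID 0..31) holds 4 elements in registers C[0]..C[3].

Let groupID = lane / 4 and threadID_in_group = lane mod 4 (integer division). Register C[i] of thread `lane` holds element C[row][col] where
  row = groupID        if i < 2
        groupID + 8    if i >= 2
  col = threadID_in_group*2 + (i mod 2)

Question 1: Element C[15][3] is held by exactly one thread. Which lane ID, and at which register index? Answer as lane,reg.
r=15⇒gr=7,Rb=1  c=3⇒th=1,odd=1
L=7*4+1=29  i=1*2+1=3

29,3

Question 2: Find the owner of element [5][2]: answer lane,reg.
r=5->g=5,rb=0  c=2->t=1,b0=0
L=5*4+1=21  i=0*2+0=0

21,0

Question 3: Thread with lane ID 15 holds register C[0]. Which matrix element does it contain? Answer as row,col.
L=15=>grp=15>>2=3, tig=15&3=3
[0]=>row 3+0=3  col 3·2+0=6

3,6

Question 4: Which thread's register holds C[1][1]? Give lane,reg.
r=1⇒gr=1,Rb=0  c=1⇒th=0,odd=1
L=1*4+0=4  i=0*2+1=1

4,1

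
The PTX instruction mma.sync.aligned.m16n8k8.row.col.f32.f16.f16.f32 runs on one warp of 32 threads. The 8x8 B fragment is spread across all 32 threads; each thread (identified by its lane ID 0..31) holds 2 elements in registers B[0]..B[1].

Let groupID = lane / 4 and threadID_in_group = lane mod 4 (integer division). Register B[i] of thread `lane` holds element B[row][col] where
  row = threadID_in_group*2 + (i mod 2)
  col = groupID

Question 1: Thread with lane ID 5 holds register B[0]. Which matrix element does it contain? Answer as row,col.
2,1

lane 5->5/4=1, 5 mod 4=1
i=0  r:2·1+0->2  c:1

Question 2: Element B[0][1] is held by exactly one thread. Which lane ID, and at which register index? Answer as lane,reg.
4,0

c=1⇒gr=1  r=0⇒th=0,odd=0
L=1*4+0=4  i=0=0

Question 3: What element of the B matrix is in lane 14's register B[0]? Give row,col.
lane 14->14/4=3, 14 mod 4=2
i=0  r:2·2+0->4  c:3

4,3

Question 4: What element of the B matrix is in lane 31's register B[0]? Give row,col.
6,7

lane 31: grp=7 (31/4), tig=3 (31%4)
i=0: r=3*2+0=6, c=grp=7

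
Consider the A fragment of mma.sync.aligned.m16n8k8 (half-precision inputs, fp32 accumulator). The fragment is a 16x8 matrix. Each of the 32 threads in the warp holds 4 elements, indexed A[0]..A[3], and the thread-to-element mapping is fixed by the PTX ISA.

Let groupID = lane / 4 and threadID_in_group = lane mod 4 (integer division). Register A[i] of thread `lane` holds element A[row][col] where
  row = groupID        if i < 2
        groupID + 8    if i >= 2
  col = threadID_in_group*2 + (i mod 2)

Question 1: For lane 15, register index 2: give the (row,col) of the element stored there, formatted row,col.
15: gr=3,th=3
[2] (3+8,3*2+0) = (11,6)

11,6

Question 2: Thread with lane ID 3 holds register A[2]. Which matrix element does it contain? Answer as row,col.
L=3->g=3>>2=0, t=3&3=3
[2]->row 0+8=8  col 3·2+0=6

8,6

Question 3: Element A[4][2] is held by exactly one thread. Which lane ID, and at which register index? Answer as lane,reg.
r=4->g=4,rb=0  c=2->t=1,b0=0
L=4*4+1=17  i=0*2+0=0

17,0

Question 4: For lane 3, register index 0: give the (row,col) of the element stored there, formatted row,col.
lane 3→3/4=0, 3 mod 4=3
i=0  r:0+0→0  c:2·3+0→6

0,6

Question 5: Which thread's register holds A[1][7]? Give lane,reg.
7,1

r=1→G=1,rhi=0  c=7→T=3,p=1
L=1*4+3=7  i=0*2+1=1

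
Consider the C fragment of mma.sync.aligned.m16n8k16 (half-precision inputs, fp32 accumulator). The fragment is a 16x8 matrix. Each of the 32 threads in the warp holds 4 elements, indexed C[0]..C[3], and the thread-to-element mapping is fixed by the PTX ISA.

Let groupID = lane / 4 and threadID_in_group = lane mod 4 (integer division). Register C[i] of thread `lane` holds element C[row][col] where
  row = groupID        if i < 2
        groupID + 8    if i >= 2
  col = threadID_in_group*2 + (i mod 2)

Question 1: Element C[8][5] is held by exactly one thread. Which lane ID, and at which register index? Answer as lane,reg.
r=8→G=0,rhi=1  c=5→T=2,p=1
L=0*4+2=2  i=1*2+1=3

2,3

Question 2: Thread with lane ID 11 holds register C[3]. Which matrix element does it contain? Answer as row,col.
10,7

lane 11: G=2 (11/4), T=3 (11%4)
i=3: r=2+8=10, c=3*2+1=7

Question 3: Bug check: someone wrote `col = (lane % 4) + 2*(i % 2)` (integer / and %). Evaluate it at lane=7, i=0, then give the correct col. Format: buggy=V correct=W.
buggy=3 correct=6

`(lane % 4) + 2*(i % 2)`[7,0]⇒3
L=7⇒gr=7>>2=1, th=7&3=3
[0]⇒row 1+0=1  col 3·2+0=6
col: 3 vs 6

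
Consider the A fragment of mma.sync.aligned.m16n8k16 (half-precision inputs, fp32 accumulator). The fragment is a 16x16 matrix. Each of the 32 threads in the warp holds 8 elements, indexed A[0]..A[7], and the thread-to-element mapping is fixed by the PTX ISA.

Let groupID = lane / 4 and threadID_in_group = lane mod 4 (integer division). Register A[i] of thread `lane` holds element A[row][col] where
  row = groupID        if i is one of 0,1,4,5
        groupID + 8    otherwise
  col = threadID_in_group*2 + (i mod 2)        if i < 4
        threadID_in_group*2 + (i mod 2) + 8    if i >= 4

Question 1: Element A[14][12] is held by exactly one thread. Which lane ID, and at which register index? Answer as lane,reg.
r=14->g=6,rb=1  c=12->cb=1,t=2,b0=0
L=6*4+2=26  i=1*4+1*2+0=6

26,6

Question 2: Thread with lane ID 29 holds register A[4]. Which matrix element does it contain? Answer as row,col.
29: G=7,T=1
[4] (7+0,1*2+0+8) = (7,10)

7,10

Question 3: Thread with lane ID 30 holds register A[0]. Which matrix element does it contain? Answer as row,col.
L=30⇒gr=30>>2=7, th=30&3=2
[0]⇒row 7+0=7  col 2·2+0+0=4

7,4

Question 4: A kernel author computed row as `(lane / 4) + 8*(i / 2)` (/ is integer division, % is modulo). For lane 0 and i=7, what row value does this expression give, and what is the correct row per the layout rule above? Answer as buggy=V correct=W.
`(lane / 4) + 8*(i / 2)`[0,7]→24
0: G=0,T=0
[7] (0+8,0*2+1+8) = (8,9)
row: 24 vs 8

buggy=24 correct=8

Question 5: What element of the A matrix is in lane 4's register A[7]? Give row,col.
L=4->gid=4>>2=1, tid=4&3=0
[7]->row 1+8=9  col 0·2+1+8=9

9,9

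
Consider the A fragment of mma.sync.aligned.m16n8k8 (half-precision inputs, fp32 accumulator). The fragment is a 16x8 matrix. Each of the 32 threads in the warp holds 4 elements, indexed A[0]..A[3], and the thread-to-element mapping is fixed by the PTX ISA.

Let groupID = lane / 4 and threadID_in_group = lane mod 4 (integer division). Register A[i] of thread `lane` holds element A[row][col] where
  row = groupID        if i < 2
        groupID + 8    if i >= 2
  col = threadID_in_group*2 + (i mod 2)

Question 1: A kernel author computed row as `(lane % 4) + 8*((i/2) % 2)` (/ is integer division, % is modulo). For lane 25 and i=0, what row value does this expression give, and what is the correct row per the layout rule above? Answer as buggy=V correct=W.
buggy=1 correct=6

`(lane % 4) + 8*((i/2) % 2)`[25,0]->1
lane 25->25/4=6, 25 mod 4=1
i=0  r:6+0->6  c:2·1+0->2
row: 1 vs 6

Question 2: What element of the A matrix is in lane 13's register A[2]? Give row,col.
lane 13->13/4=3, 13 mod 4=1
i=2  r:3+8->11  c:2·1+0->2

11,2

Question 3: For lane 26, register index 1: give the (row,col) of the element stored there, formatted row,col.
lane 26: grp=6 (26/4), tig=2 (26%4)
i=1: r=6+0=6, c=2*2+1=5

6,5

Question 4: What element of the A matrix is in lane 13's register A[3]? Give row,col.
11,3

13: G=3,T=1
[3] (3+8,1*2+1) = (11,3)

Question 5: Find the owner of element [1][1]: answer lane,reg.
r=1->g=1,rb=0  c=1->t=0,b0=1
L=1*4+0=4  i=0*2+1=1

4,1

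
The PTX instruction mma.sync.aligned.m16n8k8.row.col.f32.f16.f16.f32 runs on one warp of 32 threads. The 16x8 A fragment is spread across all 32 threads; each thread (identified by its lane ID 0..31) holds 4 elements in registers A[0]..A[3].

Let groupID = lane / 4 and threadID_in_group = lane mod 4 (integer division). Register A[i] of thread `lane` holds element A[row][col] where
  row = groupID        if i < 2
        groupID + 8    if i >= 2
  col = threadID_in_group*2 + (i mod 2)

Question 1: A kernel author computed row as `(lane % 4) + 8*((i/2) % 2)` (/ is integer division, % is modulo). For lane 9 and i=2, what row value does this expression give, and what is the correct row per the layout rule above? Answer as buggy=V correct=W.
`(lane % 4) + 8*((i/2) % 2)`[9,2]→9
L=9→G=9>>2=2, T=9&3=1
[2]→row 2+8=10  col 1·2+0=2
row: 9 vs 10

buggy=9 correct=10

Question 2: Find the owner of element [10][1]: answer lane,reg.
r: 10->gid=2,r8=1  c: 1->tid=0,i&1=1
L=2*4+0=8  i=1*2+1=3

8,3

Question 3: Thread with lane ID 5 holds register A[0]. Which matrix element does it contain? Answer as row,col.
1,2

lane 5⇒5/4=1, 5 mod 4=1
i=0  r:1+0⇒1  c:2·1+0⇒2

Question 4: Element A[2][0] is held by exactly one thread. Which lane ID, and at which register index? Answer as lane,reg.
8,0

r=2→G=2,rhi=0  c=0→T=0,p=0
L=2*4+0=8  i=0*2+0=0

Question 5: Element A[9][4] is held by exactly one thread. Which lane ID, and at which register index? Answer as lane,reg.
r=9⇒gr=1,Rb=1  c=4⇒th=2,odd=0
L=1*4+2=6  i=1*2+0=2

6,2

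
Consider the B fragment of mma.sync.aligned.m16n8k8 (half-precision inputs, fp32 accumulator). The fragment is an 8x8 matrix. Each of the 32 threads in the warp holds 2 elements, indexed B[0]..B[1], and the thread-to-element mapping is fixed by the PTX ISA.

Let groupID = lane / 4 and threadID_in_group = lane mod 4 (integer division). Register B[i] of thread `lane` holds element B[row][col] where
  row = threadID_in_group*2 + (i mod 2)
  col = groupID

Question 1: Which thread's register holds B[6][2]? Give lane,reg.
11,0

c=2⇒gr=2  r=6⇒th=3,odd=0
L=2*4+3=11  i=0=0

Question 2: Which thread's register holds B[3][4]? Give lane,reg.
c=4→G=4  r=3→T=1,p=1
L=4*4+1=17  i=1=1

17,1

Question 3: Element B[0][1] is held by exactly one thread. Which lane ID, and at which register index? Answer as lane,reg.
c=1⇒gr=1  r=0⇒th=0,odd=0
L=1*4+0=4  i=0=0

4,0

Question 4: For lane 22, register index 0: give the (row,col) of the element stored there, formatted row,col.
4,5

lane 22⇒22/4=5, 22 mod 4=2
i=0  r:2·2+0⇒4  c:5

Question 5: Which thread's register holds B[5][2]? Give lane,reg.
10,1

c=2⇒gr=2  r=5⇒th=2,odd=1
L=2*4+2=10  i=1=1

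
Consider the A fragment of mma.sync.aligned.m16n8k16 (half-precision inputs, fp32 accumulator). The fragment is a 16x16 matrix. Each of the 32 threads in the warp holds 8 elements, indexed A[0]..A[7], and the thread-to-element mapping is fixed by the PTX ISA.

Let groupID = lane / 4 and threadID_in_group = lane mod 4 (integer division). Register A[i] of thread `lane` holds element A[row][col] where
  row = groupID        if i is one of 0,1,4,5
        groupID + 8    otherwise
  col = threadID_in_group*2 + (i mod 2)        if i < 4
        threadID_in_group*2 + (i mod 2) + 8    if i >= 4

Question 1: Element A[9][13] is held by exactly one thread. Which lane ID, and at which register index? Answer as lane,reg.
6,7

r=9→G=1,rhi=1  c=13→chi=1,T=2,p=1
L=1*4+2=6  i=1*4+1*2+1=7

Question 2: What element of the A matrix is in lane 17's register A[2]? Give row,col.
12,2

L=17->gid=17>>2=4, tid=17&3=1
[2]->row 4+8=12  col 1·2+0+0=2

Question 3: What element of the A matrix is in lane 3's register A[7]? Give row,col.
8,15

lane 3: G=0 (3/4), T=3 (3%4)
i=7: r=0+8=8, c=3*2+1+8=15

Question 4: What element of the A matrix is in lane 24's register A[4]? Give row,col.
6,8

L=24->gid=24>>2=6, tid=24&3=0
[4]->row 6+0=6  col 0·2+0+8=8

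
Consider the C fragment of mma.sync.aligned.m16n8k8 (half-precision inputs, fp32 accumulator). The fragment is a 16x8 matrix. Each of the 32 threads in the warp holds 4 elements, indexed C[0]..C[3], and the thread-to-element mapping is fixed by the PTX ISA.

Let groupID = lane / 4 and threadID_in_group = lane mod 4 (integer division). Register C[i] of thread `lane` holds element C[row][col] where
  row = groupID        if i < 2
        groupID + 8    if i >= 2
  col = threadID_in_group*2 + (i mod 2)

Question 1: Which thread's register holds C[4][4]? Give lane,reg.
r=4⇒gr=4,Rb=0  c=4⇒th=2,odd=0
L=4*4+2=18  i=0*2+0=0

18,0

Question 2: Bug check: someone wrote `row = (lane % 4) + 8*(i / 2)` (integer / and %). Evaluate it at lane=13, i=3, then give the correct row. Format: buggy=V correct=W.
`(lane % 4) + 8*(i / 2)`[13,3]=>9
13: grp=3,tig=1
[3] (3+8,1*2+1) = (11,3)
row: 9 vs 11

buggy=9 correct=11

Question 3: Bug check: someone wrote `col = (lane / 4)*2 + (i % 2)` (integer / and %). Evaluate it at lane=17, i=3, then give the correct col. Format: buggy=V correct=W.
`(lane / 4)*2 + (i % 2)`[17,3]→9
17: G=4,T=1
[3] (4+8,1*2+1) = (12,3)
col: 9 vs 3

buggy=9 correct=3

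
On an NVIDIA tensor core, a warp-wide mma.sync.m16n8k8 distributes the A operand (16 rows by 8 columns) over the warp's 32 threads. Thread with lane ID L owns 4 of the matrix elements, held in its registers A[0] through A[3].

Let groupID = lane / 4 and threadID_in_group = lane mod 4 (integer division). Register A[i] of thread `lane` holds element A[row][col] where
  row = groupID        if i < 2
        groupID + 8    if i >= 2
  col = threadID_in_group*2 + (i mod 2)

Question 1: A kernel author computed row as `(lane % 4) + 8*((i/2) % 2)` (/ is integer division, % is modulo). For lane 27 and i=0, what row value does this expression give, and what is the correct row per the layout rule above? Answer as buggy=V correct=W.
`(lane % 4) + 8*((i/2) % 2)`[27,0]->3
L=27->gid=27>>2=6, tid=27&3=3
[0]->row 6+0=6  col 3·2+0=6
row: 3 vs 6

buggy=3 correct=6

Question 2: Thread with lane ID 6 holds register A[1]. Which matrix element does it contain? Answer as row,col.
lane 6->6/4=1, 6 mod 4=2
i=1  r:1+0->1  c:2·2+1->5

1,5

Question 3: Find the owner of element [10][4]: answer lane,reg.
10,2

r:10=>grp=2,rB=1  c:4=>tig=2,lo=0
L=2*4+2=10  i=1*2+0=2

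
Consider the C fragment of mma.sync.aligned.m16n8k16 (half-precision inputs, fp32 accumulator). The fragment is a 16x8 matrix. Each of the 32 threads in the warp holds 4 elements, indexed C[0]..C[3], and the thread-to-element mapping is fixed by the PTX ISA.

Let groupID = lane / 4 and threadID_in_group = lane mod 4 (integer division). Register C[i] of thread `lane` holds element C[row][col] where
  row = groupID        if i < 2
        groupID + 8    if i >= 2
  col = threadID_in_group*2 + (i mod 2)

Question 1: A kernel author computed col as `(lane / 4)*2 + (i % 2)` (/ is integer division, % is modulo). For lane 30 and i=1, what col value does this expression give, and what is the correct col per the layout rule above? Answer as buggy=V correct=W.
buggy=15 correct=5

`(lane / 4)*2 + (i % 2)`[30,1]⇒15
L=30⇒gr=30>>2=7, th=30&3=2
[1]⇒row 7+0=7  col 2·2+1=5
col: 15 vs 5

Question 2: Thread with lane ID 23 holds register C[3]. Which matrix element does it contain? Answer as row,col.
lane 23: gr=5 (23/4), th=3 (23%4)
i=3: r=5+8=13, c=3*2+1=7

13,7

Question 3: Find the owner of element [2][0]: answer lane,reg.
r=2⇒gr=2,Rb=0  c=0⇒th=0,odd=0
L=2*4+0=8  i=0*2+0=0

8,0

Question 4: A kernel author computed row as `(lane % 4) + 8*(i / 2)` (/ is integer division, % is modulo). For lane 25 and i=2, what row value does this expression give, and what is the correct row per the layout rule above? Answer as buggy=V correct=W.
buggy=9 correct=14

`(lane % 4) + 8*(i / 2)`[25,2]=>9
L=25=>grp=25>>2=6, tig=25&3=1
[2]=>row 6+8=14  col 1·2+0=2
row: 9 vs 14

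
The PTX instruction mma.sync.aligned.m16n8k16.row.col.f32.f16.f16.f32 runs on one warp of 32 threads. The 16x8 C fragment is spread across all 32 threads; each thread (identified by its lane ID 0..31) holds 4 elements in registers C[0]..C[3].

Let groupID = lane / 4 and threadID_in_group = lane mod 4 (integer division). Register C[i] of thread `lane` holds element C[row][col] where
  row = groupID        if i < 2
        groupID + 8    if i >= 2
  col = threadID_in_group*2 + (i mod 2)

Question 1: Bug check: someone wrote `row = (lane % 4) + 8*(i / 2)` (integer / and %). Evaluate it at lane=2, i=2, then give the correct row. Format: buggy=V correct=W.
buggy=10 correct=8

`(lane % 4) + 8*(i / 2)`[2,2]->10
lane 2->2/4=0, 2 mod 4=2
i=2  r:0+8->8  c:2·2+0->4
row: 10 vs 8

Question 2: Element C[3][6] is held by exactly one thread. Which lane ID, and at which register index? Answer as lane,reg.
15,0

r=3→G=3,rhi=0  c=6→T=3,p=0
L=3*4+3=15  i=0*2+0=0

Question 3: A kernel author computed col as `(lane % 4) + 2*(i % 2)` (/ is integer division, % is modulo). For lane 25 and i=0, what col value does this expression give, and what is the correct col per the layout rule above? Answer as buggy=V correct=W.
`(lane % 4) + 2*(i % 2)`[25,0]→1
lane 25→25/4=6, 25 mod 4=1
i=0  r:6+0→6  c:2·1+0→2
col: 1 vs 2

buggy=1 correct=2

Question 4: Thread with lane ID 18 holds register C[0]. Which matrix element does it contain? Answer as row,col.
4,4

18: G=4,T=2
[0] (4+0,2*2+0) = (4,4)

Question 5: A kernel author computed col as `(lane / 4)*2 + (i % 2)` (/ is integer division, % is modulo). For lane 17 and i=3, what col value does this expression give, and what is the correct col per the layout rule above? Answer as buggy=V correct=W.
buggy=9 correct=3

`(lane / 4)*2 + (i % 2)`[17,3]⇒9
lane 17: gr=4 (17/4), th=1 (17%4)
i=3: r=4+8=12, c=1*2+1=3
col: 9 vs 3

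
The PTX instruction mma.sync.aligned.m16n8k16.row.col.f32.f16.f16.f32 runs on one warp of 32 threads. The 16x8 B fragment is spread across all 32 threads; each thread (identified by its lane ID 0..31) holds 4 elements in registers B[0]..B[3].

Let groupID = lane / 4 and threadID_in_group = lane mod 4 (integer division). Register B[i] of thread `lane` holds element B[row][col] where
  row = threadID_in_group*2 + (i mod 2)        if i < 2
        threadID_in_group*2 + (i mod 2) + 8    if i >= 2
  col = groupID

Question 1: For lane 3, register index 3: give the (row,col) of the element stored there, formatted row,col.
3: gid=0,tid=3
[3] (3*2+1+8,0) = (15,0)

15,0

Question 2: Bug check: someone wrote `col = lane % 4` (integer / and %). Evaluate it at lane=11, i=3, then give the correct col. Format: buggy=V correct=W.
buggy=3 correct=2

`lane % 4`[11,3]⇒3
lane 11⇒11/4=2, 11 mod 4=3
i=3  r:2·3+1+8⇒15  c:2
col: 3 vs 2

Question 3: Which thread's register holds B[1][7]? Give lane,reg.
c=7->g=7  r=1->rb=0,t=0,b0=1
L=7*4+0=28  i=0*2+1=1

28,1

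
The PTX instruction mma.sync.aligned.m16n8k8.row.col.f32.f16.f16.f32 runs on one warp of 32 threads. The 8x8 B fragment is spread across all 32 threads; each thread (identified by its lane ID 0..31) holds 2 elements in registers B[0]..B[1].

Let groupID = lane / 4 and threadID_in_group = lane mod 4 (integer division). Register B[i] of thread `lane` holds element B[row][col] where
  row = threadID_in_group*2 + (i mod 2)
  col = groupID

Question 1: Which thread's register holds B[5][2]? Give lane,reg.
10,1

c=2->g=2  r=5->t=2,b0=1
L=2*4+2=10  i=1=1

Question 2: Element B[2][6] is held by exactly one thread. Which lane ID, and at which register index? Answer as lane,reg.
c=6->g=6  r=2->t=1,b0=0
L=6*4+1=25  i=0=0

25,0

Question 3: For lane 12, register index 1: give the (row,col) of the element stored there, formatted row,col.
1,3

lane 12⇒12/4=3, 12 mod 4=0
i=1  r:2·0+1⇒1  c:3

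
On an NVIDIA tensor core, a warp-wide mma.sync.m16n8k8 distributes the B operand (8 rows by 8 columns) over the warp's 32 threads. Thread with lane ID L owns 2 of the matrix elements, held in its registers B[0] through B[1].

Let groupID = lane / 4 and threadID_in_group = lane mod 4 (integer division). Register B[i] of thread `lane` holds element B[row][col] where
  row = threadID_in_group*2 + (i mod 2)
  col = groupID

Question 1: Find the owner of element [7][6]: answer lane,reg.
c: 6->gid=6  r: 7->tid=3,i&1=1
L=6*4+3=27  i=1=1

27,1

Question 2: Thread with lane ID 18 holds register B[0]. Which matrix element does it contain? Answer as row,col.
lane 18⇒18/4=4, 18 mod 4=2
i=0  r:2·2+0⇒4  c:4

4,4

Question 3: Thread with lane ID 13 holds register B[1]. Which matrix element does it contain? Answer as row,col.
3,3

lane 13: grp=3 (13/4), tig=1 (13%4)
i=1: r=1*2+1=3, c=grp=3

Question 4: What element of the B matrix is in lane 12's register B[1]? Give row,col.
L=12->gid=12>>2=3, tid=12&3=0
[1]->row 0·2+1=1  col gid=3

1,3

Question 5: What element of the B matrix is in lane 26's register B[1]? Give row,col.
L=26=>grp=26>>2=6, tig=26&3=2
[1]=>row 2·2+1=5  col grp=6

5,6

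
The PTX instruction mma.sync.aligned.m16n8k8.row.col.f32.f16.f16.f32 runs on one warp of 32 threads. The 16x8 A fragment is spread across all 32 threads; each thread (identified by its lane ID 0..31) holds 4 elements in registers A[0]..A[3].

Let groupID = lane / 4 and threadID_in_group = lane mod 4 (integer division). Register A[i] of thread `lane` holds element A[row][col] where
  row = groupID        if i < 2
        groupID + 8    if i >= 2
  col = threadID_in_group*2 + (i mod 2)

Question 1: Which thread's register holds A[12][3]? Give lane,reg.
r: 12->gid=4,r8=1  c: 3->tid=1,i&1=1
L=4*4+1=17  i=1*2+1=3

17,3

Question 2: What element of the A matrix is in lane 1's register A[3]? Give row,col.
8,3

1: g=0,t=1
[3] (0+8,1*2+1) = (8,3)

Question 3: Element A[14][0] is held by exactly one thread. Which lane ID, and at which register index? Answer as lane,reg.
r: 14->gid=6,r8=1  c: 0->tid=0,i&1=0
L=6*4+0=24  i=1*2+0=2

24,2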